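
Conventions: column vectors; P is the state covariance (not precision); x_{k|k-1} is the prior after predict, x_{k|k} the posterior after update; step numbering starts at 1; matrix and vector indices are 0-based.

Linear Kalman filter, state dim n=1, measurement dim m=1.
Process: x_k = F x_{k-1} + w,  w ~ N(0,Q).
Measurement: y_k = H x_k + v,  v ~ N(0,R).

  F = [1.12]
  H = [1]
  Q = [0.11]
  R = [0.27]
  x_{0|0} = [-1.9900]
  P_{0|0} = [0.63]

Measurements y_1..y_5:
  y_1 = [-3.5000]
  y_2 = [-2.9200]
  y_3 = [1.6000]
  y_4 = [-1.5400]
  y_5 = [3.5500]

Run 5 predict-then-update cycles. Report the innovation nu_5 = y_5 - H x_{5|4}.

step 1: x^-=[-2.2288]  P^-=[0.9003]  S=[1.1703]  K=[0.7693]  nu=[-1.2712]  x^+=[-3.2067]  P^+=[0.2077]
step 2: x^-=[-3.5915]  P^-=[0.3705]  S=[0.6405]  K=[0.5785]  nu=[0.6715]  x^+=[-3.2031]  P^+=[0.1562]
step 3: x^-=[-3.5874]  P^-=[0.3059]  S=[0.5759]  K=[0.5312]  nu=[5.1874]  x^+=[-0.8319]  P^+=[0.1434]
step 4: x^-=[-0.9317]  P^-=[0.2899]  S=[0.5599]  K=[0.5178]  nu=[-0.6083]  x^+=[-1.2467]  P^+=[0.1398]
step 5: x^-=[-1.3963]  P^-=[0.2854]  S=[0.5554]  K=[0.5138]  nu=[4.9463]  x^+=[1.1453]  P^+=[0.1387]

innov = [4.9463]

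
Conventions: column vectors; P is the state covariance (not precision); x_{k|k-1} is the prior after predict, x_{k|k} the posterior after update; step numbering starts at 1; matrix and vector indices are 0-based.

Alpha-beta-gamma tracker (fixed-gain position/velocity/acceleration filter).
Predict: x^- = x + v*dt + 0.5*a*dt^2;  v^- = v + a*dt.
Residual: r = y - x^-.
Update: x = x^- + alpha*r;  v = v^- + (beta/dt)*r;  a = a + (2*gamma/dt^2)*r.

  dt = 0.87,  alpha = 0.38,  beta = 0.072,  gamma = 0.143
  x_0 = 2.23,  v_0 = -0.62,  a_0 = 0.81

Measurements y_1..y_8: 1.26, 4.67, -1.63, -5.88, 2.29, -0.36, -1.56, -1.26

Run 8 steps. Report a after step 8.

a_post = 3.8940

step 1: x_pred=1.9971  r=-0.7371  x^+=1.7170  v^+=0.0237  a^+=0.5315
step 2: x_pred=1.9388  r=2.7312  x^+=2.9766  v^+=0.7121  a^+=1.5635
step 3: x_pred=4.1879  r=-5.8179  x^+=1.9771  v^+=1.5908  a^+=-0.6348
step 4: x_pred=3.1209  r=-9.0009  x^+=-0.2995  v^+=0.2936  a^+=-4.0359
step 5: x_pred=-1.5714  r=3.8614  x^+=-0.1041  v^+=-2.8980  a^+=-2.5768
step 6: x_pred=-3.6005  r=3.2405  x^+=-2.3691  v^+=-4.8717  a^+=-1.3524
step 7: x_pred=-7.1193  r=5.5593  x^+=-5.0068  v^+=-5.5882  a^+=0.7483
step 8: x_pred=-9.5853  r=8.3253  x^+=-6.4217  v^+=-4.2482  a^+=3.8940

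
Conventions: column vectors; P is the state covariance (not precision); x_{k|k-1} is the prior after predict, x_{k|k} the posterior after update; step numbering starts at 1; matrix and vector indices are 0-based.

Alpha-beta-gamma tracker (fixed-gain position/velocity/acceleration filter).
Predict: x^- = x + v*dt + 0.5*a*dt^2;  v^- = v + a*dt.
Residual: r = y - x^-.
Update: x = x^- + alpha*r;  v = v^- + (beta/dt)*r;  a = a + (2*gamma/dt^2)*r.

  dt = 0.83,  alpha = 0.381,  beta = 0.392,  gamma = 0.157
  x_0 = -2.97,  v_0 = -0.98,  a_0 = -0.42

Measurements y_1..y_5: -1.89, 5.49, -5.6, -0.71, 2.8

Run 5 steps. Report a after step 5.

step 1: x_pred=-3.9281  r=2.0381  x^+=-3.1516  v^+=-0.3660  a^+=0.5090
step 2: x_pred=-3.2801  r=8.7701  x^+=0.0613  v^+=4.1984  a^+=4.5063
step 3: x_pred=5.0982  r=-10.6982  x^+=1.0222  v^+=2.8860  a^+=-0.3699
step 4: x_pred=3.2902  r=-4.0002  x^+=1.7661  v^+=0.6898  a^+=-2.1932
step 5: x_pred=1.5832  r=1.2168  x^+=2.0468  v^+=-0.5559  a^+=-1.6385

a_post = -1.6385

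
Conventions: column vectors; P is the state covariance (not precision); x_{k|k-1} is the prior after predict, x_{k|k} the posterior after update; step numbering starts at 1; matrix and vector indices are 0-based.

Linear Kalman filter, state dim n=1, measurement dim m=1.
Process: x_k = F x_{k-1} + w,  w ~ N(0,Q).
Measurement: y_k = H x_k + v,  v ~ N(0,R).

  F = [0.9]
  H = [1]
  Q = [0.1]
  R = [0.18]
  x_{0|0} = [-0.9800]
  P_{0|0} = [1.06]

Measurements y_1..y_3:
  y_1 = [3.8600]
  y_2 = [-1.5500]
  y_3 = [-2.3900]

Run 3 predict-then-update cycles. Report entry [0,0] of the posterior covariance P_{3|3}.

step 1: x^-=[-0.8820]  P^-=[0.9586]  S=[1.1386]  K=[0.8419]  nu=[4.7420]  x^+=[3.1103]  P^+=[0.1515]
step 2: x^-=[2.7993]  P^-=[0.2228]  S=[0.4028]  K=[0.5531]  nu=[-4.3493]  x^+=[0.3938]  P^+=[0.0996]
step 3: x^-=[0.3544]  P^-=[0.1806]  S=[0.3606]  K=[0.5009]  nu=[-2.7444]  x^+=[-1.0202]  P^+=[0.0902]

P_post[0,0] = 0.0902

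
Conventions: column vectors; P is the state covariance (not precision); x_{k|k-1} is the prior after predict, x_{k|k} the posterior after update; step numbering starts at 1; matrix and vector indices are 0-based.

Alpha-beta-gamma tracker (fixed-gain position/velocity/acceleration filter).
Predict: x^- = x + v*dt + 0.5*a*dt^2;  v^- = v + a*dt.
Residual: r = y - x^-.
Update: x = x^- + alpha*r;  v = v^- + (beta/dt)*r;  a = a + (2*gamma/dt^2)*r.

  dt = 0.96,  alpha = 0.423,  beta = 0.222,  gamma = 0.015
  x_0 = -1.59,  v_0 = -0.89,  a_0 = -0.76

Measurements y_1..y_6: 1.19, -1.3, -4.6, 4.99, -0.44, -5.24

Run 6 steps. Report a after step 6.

step 1: x_pred=-2.7946  r=3.9846  x^+=-1.1091  v^+=-0.6982  a^+=-0.6303
step 2: x_pred=-2.0698  r=0.7698  x^+=-1.7442  v^+=-1.1252  a^+=-0.6052
step 3: x_pred=-3.1033  r=-1.4967  x^+=-3.7364  v^+=-2.0524  a^+=-0.6540
step 4: x_pred=-6.0080  r=10.9980  x^+=-1.3559  v^+=-0.1369  a^+=-0.2959
step 5: x_pred=-1.6236  r=1.1836  x^+=-1.1230  v^+=-0.1473  a^+=-0.2574
step 6: x_pred=-1.3830  r=-3.8570  x^+=-3.0145  v^+=-1.2863  a^+=-0.3830

a_post = -0.3830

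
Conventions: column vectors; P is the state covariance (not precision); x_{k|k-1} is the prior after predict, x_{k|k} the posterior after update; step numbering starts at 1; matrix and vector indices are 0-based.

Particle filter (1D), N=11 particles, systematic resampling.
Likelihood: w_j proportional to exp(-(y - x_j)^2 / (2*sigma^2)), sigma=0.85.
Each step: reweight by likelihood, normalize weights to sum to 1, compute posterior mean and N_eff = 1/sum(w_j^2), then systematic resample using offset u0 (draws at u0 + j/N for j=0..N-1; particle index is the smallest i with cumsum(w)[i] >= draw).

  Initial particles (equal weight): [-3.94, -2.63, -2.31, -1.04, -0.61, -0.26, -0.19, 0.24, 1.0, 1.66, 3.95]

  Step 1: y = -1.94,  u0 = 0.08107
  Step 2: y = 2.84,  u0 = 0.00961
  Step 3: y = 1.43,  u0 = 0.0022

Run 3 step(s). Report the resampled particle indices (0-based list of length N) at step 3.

resampled_idx = [0, 2, 3, 4, 4, 5, 6, 7, 8, 9, 10]

step 1: w=[0.0220, 0.2516, 0.3182, 0.1997, 0.1029, 0.0496, 0.0420, 0.0130, 0.0009, 0.0000, 0.0000]  mean=-1.7707  Neff=4.5469  idx=[1, 1, 1, 2, 2, 2, 3, 3, 4, 5, 7]
step 2: w=[0.0000, 0.0000, 0.0000, 0.0000, 0.0000, 0.0000, 0.0027, 0.0027, 0.0243, 0.1185, 0.8518]  mean=0.1531  Neff=1.3511  idx=[8, 9, 10, 10, 10, 10, 10, 10, 10, 10, 10]
step 3: w=[0.0157, 0.0388, 0.1051, 0.1051, 0.1051, 0.1051, 0.1051, 0.1051, 0.1051, 0.1051, 0.1051]  mean=0.2073  Neff=9.8930  idx=[0, 2, 3, 4, 4, 5, 6, 7, 8, 9, 10]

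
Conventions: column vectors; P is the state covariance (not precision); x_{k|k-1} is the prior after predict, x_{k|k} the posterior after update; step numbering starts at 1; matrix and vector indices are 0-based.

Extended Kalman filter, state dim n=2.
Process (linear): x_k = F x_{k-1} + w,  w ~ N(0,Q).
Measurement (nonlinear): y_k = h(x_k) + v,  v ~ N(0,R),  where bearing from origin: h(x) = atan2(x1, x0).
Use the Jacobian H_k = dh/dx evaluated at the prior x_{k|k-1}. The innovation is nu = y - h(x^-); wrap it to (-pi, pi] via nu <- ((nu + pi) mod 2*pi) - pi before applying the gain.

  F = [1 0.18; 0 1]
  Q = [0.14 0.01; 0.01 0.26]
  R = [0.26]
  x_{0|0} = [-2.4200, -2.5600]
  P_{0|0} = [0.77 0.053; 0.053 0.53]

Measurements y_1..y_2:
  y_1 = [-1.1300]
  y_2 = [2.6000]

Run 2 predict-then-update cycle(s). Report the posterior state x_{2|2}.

step 1: x^-=[-2.8808, -2.5600]  P^-=[0.9463 0.1584; 0.1584 0.7900]  H_jac=[0.1724 -0.1940]  S=[0.3072]  K=[0.4308; -0.4099]  nu=[1.2851]  x^+=[-2.3271, -3.0867]  P^+=[0.8892 0.2127; 0.2127 0.7384]
step 2: x^-=[-2.8827, -3.0867]  P^-=[1.1297 0.3556; 0.3556 0.9984]  H_jac=[0.1730 -0.1616]  S=[0.3000]  K=[0.4601; -0.3327]  nu=[-1.3611]  x^+=[-3.5089, -2.6338]  P^+=[1.0662 0.4015; 0.4015 0.9652]

x_post = [-3.5089, -2.6338]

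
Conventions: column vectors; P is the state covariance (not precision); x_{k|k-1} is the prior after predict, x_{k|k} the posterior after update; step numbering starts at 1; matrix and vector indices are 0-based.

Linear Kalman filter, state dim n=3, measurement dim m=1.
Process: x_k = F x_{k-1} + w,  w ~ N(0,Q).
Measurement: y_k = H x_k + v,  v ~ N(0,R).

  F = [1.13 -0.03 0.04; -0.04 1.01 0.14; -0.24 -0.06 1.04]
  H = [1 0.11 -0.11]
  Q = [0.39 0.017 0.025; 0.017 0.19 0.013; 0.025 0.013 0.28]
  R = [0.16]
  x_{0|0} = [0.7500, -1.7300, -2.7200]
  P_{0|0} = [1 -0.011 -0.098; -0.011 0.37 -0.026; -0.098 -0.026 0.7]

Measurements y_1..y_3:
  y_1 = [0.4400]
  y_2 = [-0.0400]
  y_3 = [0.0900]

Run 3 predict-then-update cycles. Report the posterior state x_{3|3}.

x_post = [0.0865, -3.0206, -2.8316]

step 1: x^-=[0.7906, -2.1581, -2.9050]  P^-=[1.6603 -0.0643 -0.3291; -0.0643 0.5774 0.0850; -0.3291 0.0850 1.1479]  S=[1.8974]  K=[0.8904; -0.0054; -0.2351]  nu=[-0.4328]  x^+=[0.4053, -2.1558, -2.8033]  P^+=[0.1560 -0.0553 0.0680; -0.0553 0.5773 0.0826; 0.0680 0.0826 1.0431]
step 2: x^-=[0.4105, -2.5860, -2.8833]  P^-=[0.6011 -0.0512 0.1070; -0.0512 0.8267 0.2256; 0.1070 0.2256 1.3734]  S=[0.7475]  K=[0.7809; 0.0199; -0.0258]  nu=[-0.4832]  x^+=[0.0332, -2.5956, -2.8709]  P^+=[0.1453 -0.0629 0.1220; -0.0629 0.8264 0.2260; 0.1220 0.2260 1.3729]
step 3: x^-=[0.0005, -3.0248, -2.8379]  P^-=[0.5932 -0.0514 0.1827; -0.0514 1.1278 0.4056; 0.1827 0.4056 1.6853]  S=[0.7259]  K=[0.7817; 0.0386; 0.0577]  nu=[0.1101]  x^+=[0.0865, -3.0206, -2.8316]  P^+=[0.1496 -0.0733 0.1499; -0.0733 1.1267 0.4040; 0.1499 0.4040 1.6829]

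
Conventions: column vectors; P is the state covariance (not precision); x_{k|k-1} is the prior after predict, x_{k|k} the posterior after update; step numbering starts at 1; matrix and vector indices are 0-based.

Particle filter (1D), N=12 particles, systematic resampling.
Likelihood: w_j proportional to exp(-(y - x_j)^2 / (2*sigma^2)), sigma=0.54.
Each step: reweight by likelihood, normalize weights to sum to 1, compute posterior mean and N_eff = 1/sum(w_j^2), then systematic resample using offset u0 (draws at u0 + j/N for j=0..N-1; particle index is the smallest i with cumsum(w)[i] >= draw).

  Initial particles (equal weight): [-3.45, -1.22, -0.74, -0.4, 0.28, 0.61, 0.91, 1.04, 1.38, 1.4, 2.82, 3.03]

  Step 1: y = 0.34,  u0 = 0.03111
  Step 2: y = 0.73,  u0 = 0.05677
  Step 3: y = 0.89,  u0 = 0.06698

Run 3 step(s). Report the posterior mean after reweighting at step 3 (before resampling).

post_mean = 0.7440

step 1: w=[0.0000, 0.0041, 0.0363, 0.1050, 0.2668, 0.2369, 0.1538, 0.1159, 0.0420, 0.0391, 0.0000, 0.0000]  mean=0.5185  Neff=5.5537  idx=[2, 3, 4, 4, 4, 5, 5, 5, 6, 6, 7, 8]
step 2: w=[0.0029, 0.0133, 0.0840, 0.0840, 0.0840, 0.1160, 0.1160, 0.1160, 0.1125, 0.1125, 0.1009, 0.0576]  mean=0.6647  Neff=9.9423  idx=[2, 3, 4, 5, 6, 6, 7, 8, 8, 9, 10, 11]
step 3: w=[0.0544, 0.0544, 0.0544, 0.0901, 0.0901, 0.0901, 0.0901, 0.1030, 0.1030, 0.1030, 0.0991, 0.0683]  mean=0.7440  Neff=11.4085  idx=[1, 2, 3, 4, 5, 6, 7, 8, 9, 9, 10, 11]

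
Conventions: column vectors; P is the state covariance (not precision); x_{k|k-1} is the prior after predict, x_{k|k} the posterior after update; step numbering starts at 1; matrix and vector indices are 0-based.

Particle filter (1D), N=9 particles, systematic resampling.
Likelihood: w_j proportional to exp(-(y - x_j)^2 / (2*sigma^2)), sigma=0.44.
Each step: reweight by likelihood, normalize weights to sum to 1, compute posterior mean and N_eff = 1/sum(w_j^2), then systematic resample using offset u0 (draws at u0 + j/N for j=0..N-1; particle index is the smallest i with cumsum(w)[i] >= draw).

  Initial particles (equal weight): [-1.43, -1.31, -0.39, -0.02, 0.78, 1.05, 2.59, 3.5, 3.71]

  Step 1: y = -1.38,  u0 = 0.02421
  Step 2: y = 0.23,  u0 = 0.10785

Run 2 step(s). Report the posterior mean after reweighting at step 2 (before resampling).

step 1: w=[0.4802, 0.4773, 0.0385, 0.0041, 0.0000, 0.0000, 0.0000, 0.0000, 0.0000]  mean=-1.3270  Neff=2.1745  idx=[0, 0, 0, 0, 0, 1, 1, 1, 1]
step 2: w=[0.0634, 0.0634, 0.0634, 0.0634, 0.0634, 0.1708, 0.1708, 0.1708, 0.1708]  mean=-1.3480  Neff=7.3117  idx=[1, 3, 5, 5, 6, 7, 7, 8, 8]

post_mean = -1.3480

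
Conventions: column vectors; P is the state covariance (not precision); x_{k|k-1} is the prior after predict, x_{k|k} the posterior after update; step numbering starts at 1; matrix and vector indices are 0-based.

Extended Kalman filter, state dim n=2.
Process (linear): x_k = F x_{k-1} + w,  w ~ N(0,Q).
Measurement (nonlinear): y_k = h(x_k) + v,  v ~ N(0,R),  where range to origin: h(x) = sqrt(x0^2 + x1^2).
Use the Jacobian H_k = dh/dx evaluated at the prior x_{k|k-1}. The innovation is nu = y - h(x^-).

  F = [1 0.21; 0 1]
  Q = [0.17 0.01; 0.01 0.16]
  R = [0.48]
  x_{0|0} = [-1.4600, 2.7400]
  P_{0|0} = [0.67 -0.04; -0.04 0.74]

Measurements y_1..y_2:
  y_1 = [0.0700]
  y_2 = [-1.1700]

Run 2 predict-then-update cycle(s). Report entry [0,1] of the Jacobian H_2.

H_jac[0,1] = 0.9351

step 1: x^-=[-0.8846, 2.7400]  P^-=[0.8558 0.1254; 0.1254 0.9000]  H_jac=[-0.3072 0.9516]  S=[1.3025]  K=[-0.1103; 0.6280]  nu=[-2.8093]  x^+=[-0.5749, 0.9758]  P^+=[0.8400 0.2156; 0.2156 0.3863]
step 2: x^-=[-0.3699, 0.9758]  P^-=[1.1176 0.3067; 0.3067 0.5463]  H_jac=[-0.3545 0.9351]  S=[0.8948]  K=[-0.1222; 0.4494]  nu=[-2.2136]  x^+=[-0.0994, -0.0190]  P^+=[1.1042 0.3559; 0.3559 0.3656]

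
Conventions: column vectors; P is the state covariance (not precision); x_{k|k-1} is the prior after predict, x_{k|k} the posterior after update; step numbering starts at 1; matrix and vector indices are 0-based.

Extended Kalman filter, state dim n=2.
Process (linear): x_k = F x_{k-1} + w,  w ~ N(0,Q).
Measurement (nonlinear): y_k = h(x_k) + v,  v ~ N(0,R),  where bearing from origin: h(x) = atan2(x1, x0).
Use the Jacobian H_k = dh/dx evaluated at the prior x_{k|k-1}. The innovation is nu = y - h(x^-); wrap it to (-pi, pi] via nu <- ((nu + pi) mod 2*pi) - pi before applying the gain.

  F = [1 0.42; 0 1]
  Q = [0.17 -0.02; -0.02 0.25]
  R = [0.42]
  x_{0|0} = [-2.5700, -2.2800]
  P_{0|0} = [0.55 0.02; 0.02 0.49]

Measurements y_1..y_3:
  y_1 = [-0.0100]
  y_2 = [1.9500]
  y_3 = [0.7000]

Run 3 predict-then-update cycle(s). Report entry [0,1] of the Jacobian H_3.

H_jac[0,1] = -0.1454

step 1: x^-=[-3.5276, -2.2800]  P^-=[0.8232 0.2058; 0.2058 0.7400]  H_jac=[0.1292 -0.2000]  S=[0.4527]  K=[0.1441; -0.2681]  nu=[2.5578]  x^+=[-3.1590, -2.9657]  P^+=[0.8138 0.2233; 0.2233 0.7075]
step 2: x^-=[-4.4046, -2.9657]  P^-=[1.2962 0.5004; 0.5004 0.9575]  H_jac=[0.1052 -0.1562]  S=[0.4413]  K=[0.1318; -0.2197]  nu=[-1.7842]  x^+=[-4.6398, -2.5738]  P^+=[1.2885 0.5132; 0.5132 0.9362]
step 3: x^-=[-5.7208, -2.5738]  P^-=[2.0548 0.8864; 0.8864 1.1862]  H_jac=[0.0654 -0.1454]  S=[0.4370]  K=[0.0127; -0.2619]  nu=[-2.8644]  x^+=[-5.7570, -1.8235]  P^+=[2.0547 0.8878; 0.8878 1.1562]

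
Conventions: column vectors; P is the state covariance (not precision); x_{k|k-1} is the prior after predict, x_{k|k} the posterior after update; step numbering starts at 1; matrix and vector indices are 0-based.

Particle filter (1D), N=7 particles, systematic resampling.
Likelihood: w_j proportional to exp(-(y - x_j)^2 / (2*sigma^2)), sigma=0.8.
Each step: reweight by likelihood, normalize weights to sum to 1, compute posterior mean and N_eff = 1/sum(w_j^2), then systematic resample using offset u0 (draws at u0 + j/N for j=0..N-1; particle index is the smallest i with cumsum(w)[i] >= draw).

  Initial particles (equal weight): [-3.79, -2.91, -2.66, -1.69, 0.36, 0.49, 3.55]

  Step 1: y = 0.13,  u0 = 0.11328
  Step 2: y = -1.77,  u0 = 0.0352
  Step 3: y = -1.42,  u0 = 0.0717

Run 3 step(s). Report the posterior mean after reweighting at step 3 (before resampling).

step 1: w=[0.0000, 0.0004, 0.0012, 0.0387, 0.4942, 0.4655, 0.0001]  mean=0.3365  Neff=2.1627  idx=[4, 4, 4, 5, 5, 5, 5]
step 2: w=[0.1798, 0.1798, 0.1798, 0.1151, 0.1151, 0.1151, 0.1151]  mean=0.4199  Neff=6.6653  idx=[0, 0, 1, 2, 3, 4, 6]
step 3: w=[0.1650, 0.1650, 0.1650, 0.1650, 0.1134, 0.1134, 0.1134]  mean=0.4042  Neff=6.7836  idx=[0, 1, 2, 3, 3, 5, 6]

post_mean = 0.4042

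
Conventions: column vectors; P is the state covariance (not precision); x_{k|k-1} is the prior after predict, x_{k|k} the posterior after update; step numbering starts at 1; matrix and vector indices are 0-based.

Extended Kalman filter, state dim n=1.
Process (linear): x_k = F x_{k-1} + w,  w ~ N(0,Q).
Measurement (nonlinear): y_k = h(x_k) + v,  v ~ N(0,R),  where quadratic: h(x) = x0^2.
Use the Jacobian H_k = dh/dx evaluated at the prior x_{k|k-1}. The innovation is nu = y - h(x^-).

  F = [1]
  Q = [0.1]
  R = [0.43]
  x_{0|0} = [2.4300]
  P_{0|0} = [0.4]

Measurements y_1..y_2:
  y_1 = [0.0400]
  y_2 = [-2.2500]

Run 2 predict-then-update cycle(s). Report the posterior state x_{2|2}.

x_post = [0.2969]

step 1: x^-=[2.4300]  P^-=[0.5000]  H_jac=[4.8600]  S=[12.2398]  K=[0.1985]  nu=[-5.8649]  x^+=[1.2656]  P^+=[0.0176]
step 2: x^-=[1.2656]  P^-=[0.1176]  H_jac=[2.5313]  S=[1.1833]  K=[0.2515]  nu=[-3.8518]  x^+=[0.2969]  P^+=[0.0427]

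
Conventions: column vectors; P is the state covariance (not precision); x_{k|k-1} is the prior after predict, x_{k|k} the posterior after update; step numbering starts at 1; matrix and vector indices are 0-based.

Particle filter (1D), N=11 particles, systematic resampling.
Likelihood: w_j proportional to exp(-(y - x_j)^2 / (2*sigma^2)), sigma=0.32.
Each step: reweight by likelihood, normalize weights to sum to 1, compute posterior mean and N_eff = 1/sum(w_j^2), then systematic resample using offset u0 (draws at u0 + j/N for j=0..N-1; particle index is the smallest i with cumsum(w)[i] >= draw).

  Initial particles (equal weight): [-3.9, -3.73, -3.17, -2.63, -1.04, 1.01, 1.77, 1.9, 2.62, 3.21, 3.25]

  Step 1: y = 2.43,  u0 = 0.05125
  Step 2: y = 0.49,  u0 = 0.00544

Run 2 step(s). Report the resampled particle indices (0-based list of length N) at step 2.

resampled_idx = [0, 0, 0, 0, 0, 0, 0, 0, 0, 1, 2]

step 1: w=[0.0000, 0.0000, 0.0000, 0.0000, 0.0000, 0.0000, 0.0917, 0.1951, 0.6449, 0.0394, 0.0288]  mean=2.4429  Neff=2.1519  idx=[6, 7, 7, 8, 8, 8, 8, 8, 8, 8, 9]
step 2: w=[0.7339, 0.1331, 0.1331, 0.0000, 0.0000, 0.0000, 0.0000, 0.0000, 0.0000, 0.0000, 0.0000]  mean=1.8046  Neff=1.7422  idx=[0, 0, 0, 0, 0, 0, 0, 0, 0, 1, 2]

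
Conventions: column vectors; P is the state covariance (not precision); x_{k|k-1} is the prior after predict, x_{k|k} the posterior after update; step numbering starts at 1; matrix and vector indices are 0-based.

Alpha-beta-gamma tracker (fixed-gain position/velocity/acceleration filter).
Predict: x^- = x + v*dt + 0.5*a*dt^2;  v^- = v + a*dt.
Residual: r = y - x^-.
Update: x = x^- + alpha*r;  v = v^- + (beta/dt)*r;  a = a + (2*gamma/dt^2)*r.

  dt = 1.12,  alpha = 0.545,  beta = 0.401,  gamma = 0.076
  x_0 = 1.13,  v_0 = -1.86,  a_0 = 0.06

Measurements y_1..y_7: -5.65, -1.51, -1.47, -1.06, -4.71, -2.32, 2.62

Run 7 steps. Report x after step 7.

x_post = 1.2016

step 1: x_pred=-0.9156  r=-4.7344  x^+=-3.4958  v^+=-3.4879  a^+=-0.5137
step 2: x_pred=-7.7245  r=6.2145  x^+=-4.3376  v^+=-1.8382  a^+=0.2393
step 3: x_pred=-6.2463  r=4.7763  x^+=-3.6432  v^+=0.1399  a^+=0.8181
step 4: x_pred=-2.9734  r=1.9134  x^+=-1.9306  v^+=1.7412  a^+=1.0500
step 5: x_pred=0.6781  r=-5.3881  x^+=-2.2584  v^+=0.9880  a^+=0.3971
step 6: x_pred=-0.9028  r=-1.4172  x^+=-1.6752  v^+=0.9253  a^+=0.2253
step 7: x_pred=-0.4975  r=3.1175  x^+=1.2016  v^+=2.2938  a^+=0.6031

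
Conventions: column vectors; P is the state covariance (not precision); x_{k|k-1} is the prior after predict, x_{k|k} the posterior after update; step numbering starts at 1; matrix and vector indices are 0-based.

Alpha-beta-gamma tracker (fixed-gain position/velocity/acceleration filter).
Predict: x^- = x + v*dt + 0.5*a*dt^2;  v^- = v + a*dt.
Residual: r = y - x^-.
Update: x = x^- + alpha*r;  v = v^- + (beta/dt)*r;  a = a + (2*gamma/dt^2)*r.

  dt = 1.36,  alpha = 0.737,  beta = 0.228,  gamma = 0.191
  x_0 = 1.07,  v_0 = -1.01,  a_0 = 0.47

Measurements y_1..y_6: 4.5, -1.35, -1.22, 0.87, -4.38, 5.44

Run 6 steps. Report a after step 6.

step 1: x_pred=0.1311  r=4.3689  x^+=3.3510  v^+=0.3616  a^+=1.3723
step 2: x_pred=5.1119  r=-6.4619  x^+=0.3495  v^+=1.1447  a^+=0.0377
step 3: x_pred=1.9411  r=-3.1611  x^+=-0.3886  v^+=0.6660  a^+=-0.6151
step 4: x_pred=-0.0517  r=0.9217  x^+=0.6276  v^+=-0.0160  a^+=-0.4248
step 5: x_pred=0.2130  r=-4.5930  x^+=-3.1721  v^+=-1.3637  a^+=-1.3734
step 6: x_pred=-6.2968  r=11.7368  x^+=2.3532  v^+=-1.2639  a^+=1.0506

a_post = 1.0506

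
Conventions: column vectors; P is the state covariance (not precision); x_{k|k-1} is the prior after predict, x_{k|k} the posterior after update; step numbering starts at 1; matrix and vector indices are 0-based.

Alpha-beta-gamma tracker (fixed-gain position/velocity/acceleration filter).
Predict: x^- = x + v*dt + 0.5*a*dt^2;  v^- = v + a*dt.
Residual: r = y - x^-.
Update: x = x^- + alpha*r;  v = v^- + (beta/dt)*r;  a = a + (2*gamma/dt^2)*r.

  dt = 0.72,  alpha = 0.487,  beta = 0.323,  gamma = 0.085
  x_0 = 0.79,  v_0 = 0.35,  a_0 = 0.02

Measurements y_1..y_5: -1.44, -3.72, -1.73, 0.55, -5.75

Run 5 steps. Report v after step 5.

v_post = -1.1707

step 1: x_pred=1.0472  r=-2.4872  x^+=-0.1641  v^+=-0.7514  a^+=-0.7956
step 2: x_pred=-0.9113  r=-2.8087  x^+=-2.2791  v^+=-2.5842  a^+=-1.7167
step 3: x_pred=-4.5848  r=2.8548  x^+=-3.1945  v^+=-2.5396  a^+=-0.7805
step 4: x_pred=-5.2253  r=5.7753  x^+=-2.4127  v^+=-0.5107  a^+=1.1134
step 5: x_pred=-2.4918  r=-3.2582  x^+=-4.0786  v^+=-1.1707  a^+=0.0449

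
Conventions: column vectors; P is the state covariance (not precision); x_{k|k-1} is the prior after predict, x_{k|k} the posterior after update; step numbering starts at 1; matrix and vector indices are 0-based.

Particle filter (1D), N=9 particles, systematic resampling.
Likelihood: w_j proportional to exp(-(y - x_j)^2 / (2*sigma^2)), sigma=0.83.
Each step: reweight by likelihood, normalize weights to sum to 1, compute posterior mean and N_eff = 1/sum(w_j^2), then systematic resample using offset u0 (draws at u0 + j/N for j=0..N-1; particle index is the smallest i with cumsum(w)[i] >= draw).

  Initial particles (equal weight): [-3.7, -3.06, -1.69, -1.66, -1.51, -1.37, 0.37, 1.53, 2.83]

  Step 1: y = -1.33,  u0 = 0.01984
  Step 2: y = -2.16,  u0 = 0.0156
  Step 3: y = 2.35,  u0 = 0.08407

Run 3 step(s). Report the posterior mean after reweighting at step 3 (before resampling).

post_mean = -1.5128

step 1: w=[0.0042, 0.0280, 0.2239, 0.2272, 0.2402, 0.2456, 0.0302, 0.0006, 0.0000]  mean=-1.5438  Neff=4.5144  idx=[1, 2, 2, 3, 3, 4, 4, 5, 5]
step 2: w=[0.0833, 0.1277, 0.1277, 0.1250, 0.1250, 0.1103, 0.1103, 0.0953, 0.0953]  mean=-1.6959  Neff=8.8242  idx=[0, 1, 2, 3, 3, 4, 5, 6, 7]
step 3: w=[0.0000, 0.0580, 0.0580, 0.0691, 0.0691, 0.0691, 0.1627, 0.1627, 0.3515]  mean=-1.5128  Neff=5.0633  idx=[2, 4, 5, 6, 7, 7, 8, 8, 8]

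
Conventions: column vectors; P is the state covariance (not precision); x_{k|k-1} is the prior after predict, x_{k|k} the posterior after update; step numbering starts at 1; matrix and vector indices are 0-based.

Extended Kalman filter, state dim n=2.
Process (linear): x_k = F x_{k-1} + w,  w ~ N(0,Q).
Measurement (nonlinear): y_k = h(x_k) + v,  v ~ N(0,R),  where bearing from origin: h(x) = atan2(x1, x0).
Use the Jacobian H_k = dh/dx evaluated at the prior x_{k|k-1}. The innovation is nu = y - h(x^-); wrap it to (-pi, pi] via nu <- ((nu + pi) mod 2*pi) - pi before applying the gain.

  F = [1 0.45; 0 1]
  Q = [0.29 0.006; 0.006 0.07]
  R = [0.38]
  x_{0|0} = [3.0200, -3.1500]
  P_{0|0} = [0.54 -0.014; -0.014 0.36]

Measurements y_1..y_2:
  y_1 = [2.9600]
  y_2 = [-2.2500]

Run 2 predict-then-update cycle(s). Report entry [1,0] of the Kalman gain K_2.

K[1,0] = 0.0734

step 1: x^-=[1.6025, -3.1500]  P^-=[0.8903 0.1540; 0.1540 0.4300]  H_jac=[0.2522 0.1283]  S=[0.4537]  K=[0.5385; 0.2072]  nu=[-2.2230]  x^+=[0.4055, -3.6106]  P^+=[0.7588 0.1034; 0.1034 0.4105]
step 2: x^-=[-1.2193, -3.6106]  P^-=[1.2249 0.2941; 0.2941 0.4805]  H_jac=[0.2486 -0.0840]  S=[0.4468]  K=[0.6263; 0.0734]  nu=[-0.3535]  x^+=[-1.4407, -3.6366]  P^+=[1.0497 0.2736; 0.2736 0.4781]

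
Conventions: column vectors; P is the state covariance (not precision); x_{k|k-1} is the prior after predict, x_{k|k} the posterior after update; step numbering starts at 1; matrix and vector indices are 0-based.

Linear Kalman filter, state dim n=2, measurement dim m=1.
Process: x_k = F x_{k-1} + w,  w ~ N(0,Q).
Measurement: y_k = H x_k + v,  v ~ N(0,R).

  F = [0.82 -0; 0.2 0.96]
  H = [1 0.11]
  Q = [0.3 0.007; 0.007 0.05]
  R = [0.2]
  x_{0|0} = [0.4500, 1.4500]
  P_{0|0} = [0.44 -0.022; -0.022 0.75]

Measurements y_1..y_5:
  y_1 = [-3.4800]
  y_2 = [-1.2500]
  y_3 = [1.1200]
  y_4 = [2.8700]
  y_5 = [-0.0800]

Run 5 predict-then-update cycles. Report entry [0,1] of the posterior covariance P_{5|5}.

step 1: x^-=[0.3690, 1.4820]  P^-=[0.5959 0.0618; 0.0618 0.7504]  S=[0.8185]  K=[0.7363; 0.1764]  nu=[-4.0120]  x^+=[-2.5849, 0.7743]  P^+=[0.1521 -0.0445; -0.0445 0.7249]
step 2: x^-=[-2.1196, 0.2264]  P^-=[0.4023 -0.0030; -0.0030 0.7071]  S=[0.6102]  K=[0.6588; 0.1225]  nu=[0.8447]  x^+=[-1.5632, 0.3298]  P^+=[0.1375 -0.0523; -0.0523 0.6979]
step 3: x^-=[-1.2818, 0.0040]  P^-=[0.3925 -0.0116; -0.0116 0.6786]  S=[0.5981]  K=[0.6540; 0.1054]  nu=[2.4013]  x^+=[0.2887, 0.2571]  P^+=[0.1366 -0.0528; -0.0528 0.6720]
step 4: x^-=[0.2368, 0.3046]  P^-=[0.3919 -0.0122; -0.0122 0.6545]  S=[0.5971]  K=[0.6540; 0.1002]  nu=[2.5997]  x^+=[1.9371, 0.5650]  P^+=[0.1364 -0.0513; -0.0513 0.6485]
step 5: x^-=[1.5884, 0.9298]  P^-=[0.3917 -0.0110; -0.0110 0.6334]  S=[0.5970]  K=[0.6542; 0.0983]  nu=[-1.7707]  x^+=[0.4301, 0.7558]  P^+=[0.1363 -0.0494; -0.0494 0.6276]

P_post[0,1] = -0.0494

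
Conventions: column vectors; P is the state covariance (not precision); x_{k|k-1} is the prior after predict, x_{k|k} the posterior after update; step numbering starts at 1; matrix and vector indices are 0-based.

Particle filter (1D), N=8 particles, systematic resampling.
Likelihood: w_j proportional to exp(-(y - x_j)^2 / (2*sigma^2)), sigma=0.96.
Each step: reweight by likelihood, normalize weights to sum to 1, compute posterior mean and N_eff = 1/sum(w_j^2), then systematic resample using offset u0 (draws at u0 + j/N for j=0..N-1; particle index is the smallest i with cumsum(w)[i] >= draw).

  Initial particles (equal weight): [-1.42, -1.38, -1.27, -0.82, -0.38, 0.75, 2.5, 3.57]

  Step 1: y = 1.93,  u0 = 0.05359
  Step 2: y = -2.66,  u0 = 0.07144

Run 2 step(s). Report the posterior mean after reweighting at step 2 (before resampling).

post_mean = 0.7507

step 1: w=[0.0014, 0.0016, 0.0024, 0.0102, 0.0341, 0.2898, 0.5171, 0.1434]  mean=1.9934  Neff=2.6792  idx=[5, 5, 5, 6, 6, 6, 6, 7]
step 2: w=[0.3332, 0.3332, 0.3332, 0.0001, 0.0001, 0.0001, 0.0001, 0.0000]  mean=0.7507  Neff=3.0023  idx=[0, 0, 0, 1, 1, 2, 2, 2]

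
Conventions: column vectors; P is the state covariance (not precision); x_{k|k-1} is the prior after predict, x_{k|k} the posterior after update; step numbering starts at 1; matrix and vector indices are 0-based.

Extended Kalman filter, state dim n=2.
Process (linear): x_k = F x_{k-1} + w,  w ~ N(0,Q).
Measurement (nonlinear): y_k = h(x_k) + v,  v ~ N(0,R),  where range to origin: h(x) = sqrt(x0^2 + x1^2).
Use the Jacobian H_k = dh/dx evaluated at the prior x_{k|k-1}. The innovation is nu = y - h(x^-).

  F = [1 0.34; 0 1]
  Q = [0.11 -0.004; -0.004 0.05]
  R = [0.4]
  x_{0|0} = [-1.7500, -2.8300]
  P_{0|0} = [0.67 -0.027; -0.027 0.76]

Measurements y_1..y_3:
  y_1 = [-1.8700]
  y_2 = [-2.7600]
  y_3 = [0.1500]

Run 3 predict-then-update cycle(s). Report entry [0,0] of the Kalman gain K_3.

step 1: x^-=[-2.7122, -2.8300]  P^-=[0.8495 0.2274; 0.2274 0.8100]  H_jac=[-0.6919 -0.7220]  S=[1.4561]  K=[-0.5164; -0.5097]  nu=[-5.7898]  x^+=[0.2778, 0.1209]  P^+=[0.4612 -0.1559; -0.1559 0.4317]
step 2: x^-=[0.3189, 0.1209]  P^-=[0.5151 -0.0131; -0.0131 0.4817]  H_jac=[0.9350 0.3546]  S=[0.9022]  K=[0.5287; 0.1758]  nu=[-3.1010]  x^+=[-1.3206, -0.4242]  P^+=[0.2629 -0.0969; -0.0969 0.4539]
step 3: x^-=[-1.4648, -0.4242]  P^-=[0.3595 0.0534; 0.0534 0.5039]  H_jac=[-0.9605 -0.2782]  S=[0.7992]  K=[-0.4506; -0.2396]  nu=[-1.3750]  x^+=[-0.8452, -0.0948]  P^+=[0.1972 -0.0329; -0.0329 0.4580]

K[0,0] = -0.4506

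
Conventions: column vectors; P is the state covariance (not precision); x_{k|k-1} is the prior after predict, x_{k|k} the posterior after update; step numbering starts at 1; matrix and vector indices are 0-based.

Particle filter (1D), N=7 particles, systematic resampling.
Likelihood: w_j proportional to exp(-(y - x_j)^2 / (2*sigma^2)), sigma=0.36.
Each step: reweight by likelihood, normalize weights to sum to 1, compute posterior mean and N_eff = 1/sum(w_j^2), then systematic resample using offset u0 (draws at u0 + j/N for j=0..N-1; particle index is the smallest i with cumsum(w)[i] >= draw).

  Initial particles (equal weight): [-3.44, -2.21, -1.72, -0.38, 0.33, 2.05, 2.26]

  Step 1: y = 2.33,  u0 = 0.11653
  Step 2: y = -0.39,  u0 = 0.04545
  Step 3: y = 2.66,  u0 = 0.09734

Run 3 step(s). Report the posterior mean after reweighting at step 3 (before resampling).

step 1: w=[0.0000, 0.0000, 0.0000, 0.0000, 0.0000, 0.4296, 0.5704]  mean=2.1698  Neff=1.9611  idx=[5, 5, 5, 6, 6, 6, 6]
step 2: w=[0.3263, 0.3263, 0.3263, 0.0053, 0.0053, 0.0053, 0.0053]  mean=2.0544  Neff=3.1298  idx=[0, 0, 1, 1, 1, 2, 2]
step 3: w=[0.1429, 0.1429, 0.1429, 0.1429, 0.1429, 0.1429, 0.1429]  mean=2.0500  Neff=7.0000  idx=[0, 1, 2, 3, 4, 5, 6]

post_mean = 2.0500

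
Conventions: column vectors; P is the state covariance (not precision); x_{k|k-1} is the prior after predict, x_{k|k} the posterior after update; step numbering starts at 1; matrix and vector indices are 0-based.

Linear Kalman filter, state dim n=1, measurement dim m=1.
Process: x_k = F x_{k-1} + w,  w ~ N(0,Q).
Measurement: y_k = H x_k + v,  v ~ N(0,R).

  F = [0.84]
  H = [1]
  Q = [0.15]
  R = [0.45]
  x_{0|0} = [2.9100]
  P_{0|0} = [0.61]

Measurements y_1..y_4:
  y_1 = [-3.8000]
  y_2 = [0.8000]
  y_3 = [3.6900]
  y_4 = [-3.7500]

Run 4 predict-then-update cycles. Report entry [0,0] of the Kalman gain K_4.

K[0,0] = 0.3775

step 1: x^-=[2.4444]  P^-=[0.5804]  S=[1.0304]  K=[0.5633]  nu=[-6.2444]  x^+=[-1.0730]  P^+=[0.2535]
step 2: x^-=[-0.9013]  P^-=[0.3289]  S=[0.7789]  K=[0.4222]  nu=[1.7013]  x^+=[-0.1830]  P^+=[0.1900]
step 3: x^-=[-0.1537]  P^-=[0.2841]  S=[0.7341]  K=[0.3870]  nu=[3.8437]  x^+=[1.3337]  P^+=[0.1741]
step 4: x^-=[1.1203]  P^-=[0.2729]  S=[0.7229]  K=[0.3775]  nu=[-4.8703]  x^+=[-0.7181]  P^+=[0.1699]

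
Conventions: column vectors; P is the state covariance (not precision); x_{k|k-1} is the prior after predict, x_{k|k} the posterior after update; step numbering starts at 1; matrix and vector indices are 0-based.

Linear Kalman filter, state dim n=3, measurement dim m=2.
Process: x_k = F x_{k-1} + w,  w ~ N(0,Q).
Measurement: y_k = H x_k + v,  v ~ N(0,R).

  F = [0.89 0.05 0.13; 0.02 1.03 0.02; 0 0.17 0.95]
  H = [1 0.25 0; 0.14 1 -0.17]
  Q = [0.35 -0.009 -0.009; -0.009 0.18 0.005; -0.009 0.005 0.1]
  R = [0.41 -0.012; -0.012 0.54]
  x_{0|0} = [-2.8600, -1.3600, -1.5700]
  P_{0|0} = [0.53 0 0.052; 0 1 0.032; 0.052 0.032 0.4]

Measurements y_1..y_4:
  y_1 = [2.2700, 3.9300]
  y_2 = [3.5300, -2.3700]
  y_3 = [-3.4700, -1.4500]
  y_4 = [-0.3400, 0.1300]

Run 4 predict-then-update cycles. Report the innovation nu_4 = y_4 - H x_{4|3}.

step 1: x^-=[-2.8175, -1.4894, -1.7227]  P^-=[0.7915 0.0584 0.0951; 0.0584 1.2426 0.2201; 0.0951 0.2201 0.5002]  S=[1.3084 0.4443; 0.4443 1.7496]  K=[0.6418 -0.0755; 0.0509 0.6806; 0.0940 0.0609]  nu=[5.4598, 5.5210]  x^+=[0.2694, 2.5461, -0.8728]  P^+=[0.2857 -0.0868 0.0100; -0.0868 0.3980 0.1115; 0.0100 0.1115 0.4771]
step 2: x^-=[0.2536, 2.6104, -0.3964]  P^-=[0.5814 -0.0466 0.0563; -0.0466 0.6036 0.1931; 0.0563 0.1931 0.5781]  S=[1.0058 0.1543; 0.1543 1.0903]  K=[0.5754 -0.0583; 0.0249 0.5140; 0.0916 0.0813]  nu=[2.6238, -5.0833]  x^+=[2.0596, 0.0629, -0.5693]  P^+=[0.2550 -0.0737 0.0021; -0.0737 0.3110 0.1377; 0.0021 0.1377 0.5601]
step 3: x^-=[1.7622, 0.0946, -0.5301]  P^-=[0.5580 -0.0360 0.0631; -0.0360 0.5129 0.2051; 0.0631 0.2051 0.6590]  S=[0.9820 0.1376; 0.1376 1.0000]  K=[0.5655 -0.0465; 0.0282 0.4691; 0.1042 0.0876]  nu=[-5.2559, -1.8814]  x^+=[-1.1228, -0.9359, -1.2423]  P^+=[0.2490 -0.0662 0.0031; -0.0662 0.2884 0.1541; 0.0031 0.1541 0.6382]
step 4: x^-=[-1.2076, -1.0113, -1.3393]  P^-=[0.5556 -0.0280 0.0756; -0.0280 0.4900 0.2188; 0.0756 0.2188 0.7341]  S=[0.9822 0.1372; 0.1372 0.9763]  K=[0.5643 -0.0414; 0.0327 0.4552; 0.1201 0.0902]  nu=[1.1204, 1.0827]  x^+=[-0.6202, -0.4819, -1.1070]  P^+=[0.2475 -0.0627 0.0064; -0.0627 0.2826 0.1669; 0.0064 0.1669 0.7090]

innov = [1.1204, 1.0827]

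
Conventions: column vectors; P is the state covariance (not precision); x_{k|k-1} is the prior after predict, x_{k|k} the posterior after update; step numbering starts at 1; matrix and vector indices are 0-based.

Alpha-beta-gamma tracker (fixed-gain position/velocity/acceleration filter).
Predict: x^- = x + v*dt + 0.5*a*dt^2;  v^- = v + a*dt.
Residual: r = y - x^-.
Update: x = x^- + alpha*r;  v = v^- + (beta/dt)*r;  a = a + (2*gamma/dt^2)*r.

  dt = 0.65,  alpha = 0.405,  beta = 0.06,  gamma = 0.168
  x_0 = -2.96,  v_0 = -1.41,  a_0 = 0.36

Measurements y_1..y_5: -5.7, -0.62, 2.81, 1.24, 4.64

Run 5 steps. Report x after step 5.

step 1: x_pred=-3.8005  r=-1.8996  x^+=-4.5698  v^+=-1.3513  a^+=-1.1506
step 2: x_pred=-5.6912  r=5.0712  x^+=-3.6374  v^+=-1.6312  a^+=2.8823
step 3: x_pred=-4.0887  r=6.8987  x^+=-1.2947  v^+=0.8792  a^+=8.3686
step 4: x_pred=1.0446  r=0.1954  x^+=1.1237  v^+=6.3368  a^+=8.5241
step 5: x_pred=7.0434  r=-2.4034  x^+=6.0700  v^+=11.6556  a^+=6.6127

x_post = 6.0700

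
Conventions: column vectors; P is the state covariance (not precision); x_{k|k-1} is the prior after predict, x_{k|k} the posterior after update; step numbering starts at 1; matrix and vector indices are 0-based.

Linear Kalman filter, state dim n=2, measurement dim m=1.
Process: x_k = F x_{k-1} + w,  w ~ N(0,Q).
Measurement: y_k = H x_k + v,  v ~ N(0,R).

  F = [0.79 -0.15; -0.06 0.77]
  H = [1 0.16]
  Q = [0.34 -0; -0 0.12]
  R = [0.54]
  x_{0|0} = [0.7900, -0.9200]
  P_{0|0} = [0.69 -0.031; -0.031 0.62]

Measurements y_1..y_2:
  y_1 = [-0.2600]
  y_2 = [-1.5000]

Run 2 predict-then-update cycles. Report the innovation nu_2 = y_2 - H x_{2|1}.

step 1: x^-=[0.7621, -0.7558]  P^-=[0.7919 -0.1235; -0.1235 0.4929]  S=[1.3050]  K=[0.5917; -0.0342]  nu=[-0.9012]  x^+=[0.2289, -0.7250]  P^+=[0.3350 -0.0971; -0.0971 0.4914]
step 2: x^-=[0.2896, -0.5720]  P^-=[0.5832 -0.1326; -0.1326 0.4215]  S=[1.0915]  K=[0.5148; -0.0597]  nu=[-1.6981]  x^+=[-0.5846, -0.4707]  P^+=[0.2939 -0.0990; -0.0990 0.4177]

innov = [-1.6981]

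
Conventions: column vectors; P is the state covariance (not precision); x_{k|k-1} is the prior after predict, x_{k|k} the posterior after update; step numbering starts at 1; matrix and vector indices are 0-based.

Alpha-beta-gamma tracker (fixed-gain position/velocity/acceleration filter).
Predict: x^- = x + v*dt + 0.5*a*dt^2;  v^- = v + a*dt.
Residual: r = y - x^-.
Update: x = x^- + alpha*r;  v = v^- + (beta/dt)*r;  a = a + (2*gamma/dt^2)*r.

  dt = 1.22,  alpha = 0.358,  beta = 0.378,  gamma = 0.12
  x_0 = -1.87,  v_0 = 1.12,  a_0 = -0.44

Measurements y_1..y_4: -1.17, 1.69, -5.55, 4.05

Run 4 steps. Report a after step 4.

a_post = 0.1836

step 1: x_pred=-0.8310  r=-0.3390  x^+=-0.9524  v^+=0.4782  a^+=-0.4947
step 2: x_pred=-0.7371  r=2.4271  x^+=0.1318  v^+=0.6267  a^+=-0.1033
step 3: x_pred=0.8195  r=-6.3695  x^+=-1.4608  v^+=-1.4728  a^+=-1.1304
step 4: x_pred=-4.0988  r=8.1488  x^+=-1.1815  v^+=-0.3270  a^+=0.1836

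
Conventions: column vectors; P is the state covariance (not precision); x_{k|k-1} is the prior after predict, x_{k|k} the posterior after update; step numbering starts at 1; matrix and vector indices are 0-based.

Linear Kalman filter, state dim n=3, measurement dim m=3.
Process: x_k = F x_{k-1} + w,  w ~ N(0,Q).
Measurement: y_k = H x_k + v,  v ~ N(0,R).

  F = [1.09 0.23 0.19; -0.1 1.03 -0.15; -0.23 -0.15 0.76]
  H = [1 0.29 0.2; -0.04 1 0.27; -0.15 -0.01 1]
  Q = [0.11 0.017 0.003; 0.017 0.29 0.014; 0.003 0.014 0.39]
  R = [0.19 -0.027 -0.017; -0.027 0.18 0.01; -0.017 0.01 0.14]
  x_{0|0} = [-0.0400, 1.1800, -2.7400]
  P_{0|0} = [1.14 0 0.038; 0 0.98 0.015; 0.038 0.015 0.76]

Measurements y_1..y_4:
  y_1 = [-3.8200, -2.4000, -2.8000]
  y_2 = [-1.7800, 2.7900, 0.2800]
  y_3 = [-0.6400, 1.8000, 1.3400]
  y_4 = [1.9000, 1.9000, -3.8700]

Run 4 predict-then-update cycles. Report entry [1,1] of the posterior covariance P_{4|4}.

step 1: x^-=[-0.2928, 1.6304, -2.2502]  P^-=[1.5608 0.0987 -0.1749; 0.0987 1.3547 -0.1873; -0.1749 -0.1873 0.8946]  S=[1.8661 0.3514 -0.3050; 0.3514 1.4971 0.0599; -0.3050 0.0599 1.1264]  K=[0.8510 -0.2021 -0.1228; 0.0431 0.8673 -0.2259; 0.1161 -0.0204 0.8517]  nu=[-3.5500, -3.4346, -0.5774]  x^+=[-2.5487, -1.3712, -3.0841]  P^+=[0.1854 -0.0514 -0.0064; -0.0514 0.1587 -0.0298; -0.0064 -0.0298 0.1158]
step 2: x^-=[-3.6794, -0.6949, -1.5520]  P^-=[0.3118 -0.0291 -0.0305; -0.0291 0.4824 -0.0318; -0.0305 -0.0318 0.4757]  S=[0.5287 0.0805 -0.0072; 0.0805 0.6834 0.1106; -0.0072 0.1106 0.6325]  K=[0.5803 -0.1262 -0.0930; 0.0866 0.7131 -0.1747; 0.1142 0.0068 0.7600]  nu=[2.4113, 3.7567, 1.2731]  x^+=[-2.8727, 1.9704, -0.2836]  P^+=[0.1259 -0.0328 -0.0056; -0.0328 0.1290 -0.0224; -0.0056 -0.0224 0.1035]
step 3: x^-=[-2.7319, 2.3593, 0.1496]  P^-=[0.2494 -0.0077 -0.0186; -0.0077 0.4440 -0.0254; -0.0186 -0.0254 0.4641]  S=[0.4804 0.0972 0.0121; 0.0972 0.6455 0.1097; 0.0121 0.1097 0.6159]  K=[0.5292 -0.1008 -0.0834; 0.1058 0.6909 -0.1717; 0.1180 0.0100 0.7545]  nu=[1.3778, -0.7090, 0.8042]  x^+=[-1.9984, 1.8772, 0.9119]  P^+=[0.1136 -0.0274 -0.0049; -0.0274 0.1246 -0.0218; -0.0049 -0.0218 0.1028]
step 4: x^-=[-1.5732, 1.9966, 0.8711]  P^-=[0.2376 -0.0015 -0.0161; -0.0015 0.4378 -0.0256; -0.0161 -0.0256 0.4630]  S=[0.4727 0.1026 0.0158; 0.1026 0.6386 0.1080; 0.0158 0.1080 0.6137]  K=[0.5180 -0.0936 -0.0811; 0.1113 0.6861 -0.1721; 0.1188 0.0100 0.7539]  nu=[2.7200, -0.3947, -4.9571]  x^+=[0.2746, 2.8820, -2.5470]  P^+=[0.1108 -0.0259 -0.0047; -0.0259 0.1236 -0.0218; -0.0047 -0.0218 0.1027]

P_post[1,1] = 0.1236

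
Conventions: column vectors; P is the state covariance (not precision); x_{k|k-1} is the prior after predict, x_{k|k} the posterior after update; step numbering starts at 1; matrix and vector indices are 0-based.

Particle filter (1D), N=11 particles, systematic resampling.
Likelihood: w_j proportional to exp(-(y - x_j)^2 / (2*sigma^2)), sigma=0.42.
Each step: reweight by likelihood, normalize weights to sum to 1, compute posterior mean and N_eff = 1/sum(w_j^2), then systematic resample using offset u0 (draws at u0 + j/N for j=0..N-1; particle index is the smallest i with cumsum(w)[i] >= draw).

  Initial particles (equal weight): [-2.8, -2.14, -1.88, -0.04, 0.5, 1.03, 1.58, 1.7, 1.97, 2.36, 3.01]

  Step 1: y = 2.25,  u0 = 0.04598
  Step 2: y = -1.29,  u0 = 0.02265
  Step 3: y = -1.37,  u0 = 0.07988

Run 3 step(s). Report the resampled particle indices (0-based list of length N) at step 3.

step 1: w=[0.0000, 0.0000, 0.0000, 0.0000, 0.0001, 0.0055, 0.1045, 0.1583, 0.2987, 0.3604, 0.0726]  mean=2.0973  Neff=3.8404  idx=[6, 7, 7, 8, 8, 8, 9, 9, 9, 9, 10]
step 2: w=[0.7837, 0.1068, 0.1068, 0.0009, 0.0009, 0.0009, 0.0000, 0.0000, 0.0000, 0.0000, 0.0000]  mean=1.6067  Neff=1.5697  idx=[0, 0, 0, 0, 0, 0, 0, 0, 0, 1, 2]
step 3: w=[0.1080, 0.1080, 0.1080, 0.1080, 0.1080, 0.1080, 0.1080, 0.1080, 0.1080, 0.0139, 0.0139]  mean=1.5833  Neff=9.4885  idx=[0, 1, 2, 3, 4, 4, 5, 6, 7, 8, 10]

resampled_idx = [0, 1, 2, 3, 4, 4, 5, 6, 7, 8, 10]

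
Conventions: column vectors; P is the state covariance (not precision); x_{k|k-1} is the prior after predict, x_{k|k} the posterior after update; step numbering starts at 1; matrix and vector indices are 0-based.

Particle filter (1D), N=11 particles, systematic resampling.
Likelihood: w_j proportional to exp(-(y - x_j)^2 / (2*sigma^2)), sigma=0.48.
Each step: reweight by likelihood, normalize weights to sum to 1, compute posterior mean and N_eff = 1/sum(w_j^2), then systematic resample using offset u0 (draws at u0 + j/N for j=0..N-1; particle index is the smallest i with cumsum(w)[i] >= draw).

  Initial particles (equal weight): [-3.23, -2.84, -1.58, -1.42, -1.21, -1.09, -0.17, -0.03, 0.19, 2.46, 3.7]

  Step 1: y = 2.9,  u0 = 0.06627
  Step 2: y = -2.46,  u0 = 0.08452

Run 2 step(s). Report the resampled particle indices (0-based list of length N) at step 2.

step 1: w=[0.0000, 0.0000, 0.0000, 0.0000, 0.0000, 0.0000, 0.0000, 0.0000, 0.0000, 0.7249, 0.2751]  mean=2.8012  Neff=1.6635  idx=[9, 9, 9, 9, 9, 9, 9, 9, 10, 10, 10]
step 2: w=[0.1250, 0.1250, 0.1250, 0.1250, 0.1250, 0.1250, 0.1250, 0.1250, 0.0000, 0.0000, 0.0000]  mean=2.4600  Neff=8.0000  idx=[0, 1, 2, 2, 3, 4, 5, 5, 6, 7, 7]

resampled_idx = [0, 1, 2, 2, 3, 4, 5, 5, 6, 7, 7]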